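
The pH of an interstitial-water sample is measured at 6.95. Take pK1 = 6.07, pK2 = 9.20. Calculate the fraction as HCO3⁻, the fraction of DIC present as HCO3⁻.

α₁ = 0.879

α₁ = 1 / (1 + [H⁺]/K1 + K2/[H⁺]) = 1 / (1 + 10^-0.88 + 10^-2.25)
   = 1 / (1 + 0.13183 + 0.0056234) = 1/1.1374 = 0.8792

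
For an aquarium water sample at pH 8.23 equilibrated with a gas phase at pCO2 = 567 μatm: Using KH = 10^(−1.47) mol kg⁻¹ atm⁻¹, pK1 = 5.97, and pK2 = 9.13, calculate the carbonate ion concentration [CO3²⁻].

[CO3²⁻] = 0.440 mmol/kg

[CO2*] = KH · pCO2 = 10^(−1.47) × 567×10^-6 = 1.921×10^-5 mol/kg
α₀ = 1/(1 + K1/[H⁺] + K1K2/[H⁺]²) = 1/(1 + 10^+2.26 + 10^+1.36) = 0.004857
DIC = [CO2*]/α₀ = 1.921×10^-5 / 0.004857 = 3.955 mmol/kg
[CO3²⁻] = α₂·DIC; α₂ = 0.1113, so [CO3²⁻] = 0.1113 × 3.955 = 0.440 mmol/kg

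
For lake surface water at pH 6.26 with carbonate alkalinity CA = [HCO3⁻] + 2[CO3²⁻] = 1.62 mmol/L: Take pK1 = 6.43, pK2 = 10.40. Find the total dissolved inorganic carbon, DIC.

DIC = 4.02 mmol/L

CA = [HCO3⁻] + 2[CO3²⁻] = (α₁ + 2α₂)·DIC
At pH 6.26: [H⁺]/K1 = 10^0.17 = 1.4791, K2/[H⁺] = 10^-4.14 = 7.2444×10^-5
α₁ = 1/(1 + 1.4791 + 7.2444×10^-5) = 1/2.4792 = 0.4034; α₂ = α₁·K2/[H⁺] = 2.922×10^-5
α₁ + 2α₂ = 0.4034
DIC = CA / (α₁ + 2α₂) = 1.62 / 0.4034 = 4.02 mmol/L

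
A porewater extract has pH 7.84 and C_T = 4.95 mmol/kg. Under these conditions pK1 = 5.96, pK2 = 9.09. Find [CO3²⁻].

[CO3²⁻] = 0.260 mmol/kg

α₂ = 1 / (1 + [H⁺]/K2 + [H⁺]²/(K1K2)) = 1 / (1 + 10^+1.25 + 10^-0.63)
   = 1 / (1 + 17.783 + 0.23442) = 1/19.017 = 0.05258
[CO3²⁻] = α₂ × DIC = 0.05258 × 4.95 = 0.260 mmol/kg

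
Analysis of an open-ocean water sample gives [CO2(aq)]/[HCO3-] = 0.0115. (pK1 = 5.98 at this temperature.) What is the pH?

From K1 = [H⁺][HCO3-]/[CO2(aq)]:  pH = pK1 − log₁₀([CO2(aq)]/[HCO3-])
log₁₀(0.0115) = -1.939
pH = 5.98 − (-1.939) = 7.92

pH = 7.92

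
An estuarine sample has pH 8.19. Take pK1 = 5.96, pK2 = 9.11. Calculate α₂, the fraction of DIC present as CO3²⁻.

α₂ = 0.107

α₂ = 1 / (1 + [H⁺]/K2 + [H⁺]²/(K1K2)) = 1 / (1 + 10^+0.92 + 10^-1.31)
   = 1 / (1 + 8.3176 + 0.048978) = 1/9.3666 = 0.1068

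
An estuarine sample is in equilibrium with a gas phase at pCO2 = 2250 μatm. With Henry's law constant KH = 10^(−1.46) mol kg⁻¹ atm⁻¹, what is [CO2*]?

KH = 10^(−1.46) = 3.467×10^-2 mol kg⁻¹ atm⁻¹
[CO2*] = KH · pCO2 = 3.467×10^-2 × 2250×10^-6 atm = 7.80×10^-5 mol/kg

[CO2*] = 78.0 μmol/kg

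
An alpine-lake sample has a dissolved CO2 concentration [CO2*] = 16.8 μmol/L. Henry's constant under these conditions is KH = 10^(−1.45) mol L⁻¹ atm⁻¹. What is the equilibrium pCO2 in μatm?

pCO2 = 473 μatm

KH = 10^(−1.45) = 3.548×10^-2 mol L⁻¹ atm⁻¹
pCO2 = [CO2*]/KH = 16.8×10^-6 / 3.548×10^-2 = 4.73×10^-4 atm = 473 μatm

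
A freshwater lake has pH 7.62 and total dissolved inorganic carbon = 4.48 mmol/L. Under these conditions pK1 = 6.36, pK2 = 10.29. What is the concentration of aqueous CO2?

α₀ = 1 / (1 + K1/[H⁺] + K1K2/[H⁺]²) = 1 / (1 + 10^+1.26 + 10^-1.41)
   = 1 / (1 + 18.197 + 0.038905) = 1/19.236 = 0.05199
[CO2*] = α₀ × DIC = 0.05199 × 4.48 = 0.233 mmol/L

[CO2*] = 0.233 mmol/L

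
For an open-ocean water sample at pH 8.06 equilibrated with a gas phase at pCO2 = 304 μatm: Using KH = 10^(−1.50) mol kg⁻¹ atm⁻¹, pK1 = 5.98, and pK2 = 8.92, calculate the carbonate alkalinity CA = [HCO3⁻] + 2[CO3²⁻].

CA = 1.47 mmol/kg

[CO2*] = KH · pCO2 = 10^(−1.50) × 304×10^-6 = 9.613×10^-6 mol/kg
α₀ = 1/(1 + K1/[H⁺] + K1K2/[H⁺]²) = 1/(1 + 10^+2.08 + 10^+1.22) = 0.007256
DIC = [CO2*]/α₀ = 9.613×10^-6 / 0.007256 = 1.325 mmol/kg
CA = (α₁ + 2α₂)·DIC = (0.8723 + 2×0.1204) × 1.325 = 1.47 mmol/kg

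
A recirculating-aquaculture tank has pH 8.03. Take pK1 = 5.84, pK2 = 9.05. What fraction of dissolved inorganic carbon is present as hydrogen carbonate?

α₁ = 0.907

α₁ = 1 / (1 + [H⁺]/K1 + K2/[H⁺]) = 1 / (1 + 10^-2.19 + 10^-1.02)
   = 1 / (1 + 0.0064565 + 0.095499) = 1/1.1020 = 0.9075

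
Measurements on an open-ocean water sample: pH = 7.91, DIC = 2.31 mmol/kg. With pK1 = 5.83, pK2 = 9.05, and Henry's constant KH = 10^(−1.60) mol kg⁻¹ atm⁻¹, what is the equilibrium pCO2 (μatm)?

α₀ = 1 / (1 + K1/[H⁺] + K1K2/[H⁺]²) = 1 / (1 + 10^+2.08 + 10^+0.94)
   = 1 / (1 + 120.23 + 8.7096) = 1/129.94 = 0.007696
[CO2*] = α₀ × DIC = 0.007696 × 2.31 = 0.01778 mmol/kg = 17.78 μmol/kg
pCO2 = [CO2*]/KH = 1.778×10^-5 / 2.512×10^-2 = 708 μatm

pCO2 = 708 μatm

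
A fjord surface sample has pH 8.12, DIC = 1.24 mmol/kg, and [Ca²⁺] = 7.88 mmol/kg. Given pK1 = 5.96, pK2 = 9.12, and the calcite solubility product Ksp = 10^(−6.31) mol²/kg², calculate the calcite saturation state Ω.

Ω = 1.80

α₂ = 1 / (1 + [H⁺]/K2 + [H⁺]²/(K1K2)) = 1 / (1 + 10^+1.00 + 10^-1.16)
   = 1 / (1 + 10.000 + 0.069183) = 1/11.069 = 0.09034
[CO3²⁻] = α₂ × DIC = 0.09034 × 1.24 = 0.1120 mmol/kg
Ksp = 10^(−6.31) = 4.898×10^-7
Ω = [Ca²⁺][CO3²⁻]/Ksp = (7.88×10^-3)(1.120×10^-4) / 4.898×10^-7 = 1.80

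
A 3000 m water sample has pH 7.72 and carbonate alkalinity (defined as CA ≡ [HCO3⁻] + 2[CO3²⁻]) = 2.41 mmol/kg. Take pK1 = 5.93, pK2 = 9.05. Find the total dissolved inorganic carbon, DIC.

CA = [HCO3⁻] + 2[CO3²⁻] = (α₁ + 2α₂)·DIC
At pH 7.72: [H⁺]/K1 = 10^-1.79 = 0.016218, K2/[H⁺] = 10^-1.33 = 0.046774
α₁ = 1/(1 + 0.016218 + 0.046774) = 1/1.0630 = 0.9407; α₂ = α₁·K2/[H⁺] = 0.04400
α₁ + 2α₂ = 1.0287
DIC = CA / (α₁ + 2α₂) = 2.41 / 1.0287 = 2.34 mmol/kg

DIC = 2.34 mmol/kg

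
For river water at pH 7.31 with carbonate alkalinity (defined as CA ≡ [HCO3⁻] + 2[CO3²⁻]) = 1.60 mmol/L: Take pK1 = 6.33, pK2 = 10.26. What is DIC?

CA = [HCO3⁻] + 2[CO3²⁻] = (α₁ + 2α₂)·DIC
At pH 7.31: [H⁺]/K1 = 10^-0.98 = 0.10471, K2/[H⁺] = 10^-2.95 = 0.0011220
α₁ = 1/(1 + 0.10471 + 0.0011220) = 1/1.1058 = 0.9043; α₂ = α₁·K2/[H⁺] = 0.001015
α₁ + 2α₂ = 0.9063
DIC = CA / (α₁ + 2α₂) = 1.60 / 0.9063 = 1.77 mmol/L

DIC = 1.77 mmol/L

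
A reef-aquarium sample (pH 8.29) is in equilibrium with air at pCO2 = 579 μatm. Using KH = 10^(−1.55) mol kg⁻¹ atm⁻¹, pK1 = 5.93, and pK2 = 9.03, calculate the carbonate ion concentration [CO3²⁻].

[CO2*] = KH · pCO2 = 10^(−1.55) × 579×10^-6 = 1.632×10^-5 mol/kg
α₀ = 1/(1 + K1/[H⁺] + K1K2/[H⁺]²) = 1/(1 + 10^+2.36 + 10^+1.62) = 0.003680
DIC = [CO2*]/α₀ = 1.632×10^-5 / 0.003680 = 4.435 mmol/kg
[CO3²⁻] = α₂·DIC; α₂ = 0.1534, so [CO3²⁻] = 0.1534 × 4.435 = 0.680 mmol/kg

[CO3²⁻] = 0.680 mmol/kg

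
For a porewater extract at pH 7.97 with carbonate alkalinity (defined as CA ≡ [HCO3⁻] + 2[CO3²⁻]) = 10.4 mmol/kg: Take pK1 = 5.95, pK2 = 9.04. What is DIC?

DIC = 9.73 mmol/kg

CA = [HCO3⁻] + 2[CO3²⁻] = (α₁ + 2α₂)·DIC
At pH 7.97: [H⁺]/K1 = 10^-2.02 = 0.0095499, K2/[H⁺] = 10^-1.07 = 0.085114
α₁ = 1/(1 + 0.0095499 + 0.085114) = 1/1.0947 = 0.9135; α₂ = α₁·K2/[H⁺] = 0.07775
α₁ + 2α₂ = 1.0690
DIC = CA / (α₁ + 2α₂) = 10.4 / 1.0690 = 9.73 mmol/kg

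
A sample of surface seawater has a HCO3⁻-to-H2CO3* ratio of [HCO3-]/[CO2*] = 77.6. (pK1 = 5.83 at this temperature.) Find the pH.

From K1 = [H⁺][HCO3-]/[CO2*]:  pH = pK1 + log₁₀([HCO3-]/[CO2*])
log₁₀(77.6) = +1.890
pH = 5.83 + (+1.890) = 7.72

pH = 7.72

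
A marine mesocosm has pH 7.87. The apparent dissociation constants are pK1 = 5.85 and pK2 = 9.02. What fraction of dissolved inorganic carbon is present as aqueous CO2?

α₀ = 0.00884

α₀ = 1 / (1 + K1/[H⁺] + K1K2/[H⁺]²) = 1 / (1 + 10^+2.02 + 10^+0.87)
   = 1 / (1 + 104.71 + 7.4131) = 1/113.13 = 0.008840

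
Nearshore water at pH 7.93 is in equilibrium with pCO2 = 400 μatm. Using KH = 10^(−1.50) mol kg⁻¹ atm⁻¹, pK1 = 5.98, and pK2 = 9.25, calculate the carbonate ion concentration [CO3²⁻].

[CO3²⁻] = 0.0540 mmol/kg

[CO2*] = KH · pCO2 = 10^(−1.50) × 400×10^-6 = 1.265×10^-5 mol/kg
α₀ = 1/(1 + K1/[H⁺] + K1K2/[H⁺]²) = 1/(1 + 10^+1.95 + 10^+0.63) = 0.01059
DIC = [CO2*]/α₀ = 1.265×10^-5 / 0.01059 = 1.194 mmol/kg
[CO3²⁻] = α₂·DIC; α₂ = 0.04519, so [CO3²⁻] = 0.04519 × 1.194 = 0.0540 mmol/kg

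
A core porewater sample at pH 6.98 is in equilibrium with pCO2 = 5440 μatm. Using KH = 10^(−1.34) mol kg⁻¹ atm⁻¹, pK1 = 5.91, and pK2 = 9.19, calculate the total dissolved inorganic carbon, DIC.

DIC = 3.19 mmol/kg

[CO2*] = KH · pCO2 = 10^(−1.34) × 5440×10^-6 = 2.487×10^-4 mol/kg
α₀ = 1/(1 + K1/[H⁺] + K1K2/[H⁺]²) = 1/(1 + 10^+1.07 + 10^-1.14) = 0.07799
DIC = [CO2*]/α₀ = 2.487×10^-4 / 0.07799 = 3.19 mmol/kg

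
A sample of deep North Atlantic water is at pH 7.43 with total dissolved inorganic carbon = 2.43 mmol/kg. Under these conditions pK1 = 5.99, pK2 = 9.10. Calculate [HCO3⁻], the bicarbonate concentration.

[HCO3⁻] = 2.30 mmol/kg

α₁ = 1 / (1 + [H⁺]/K1 + K2/[H⁺]) = 1 / (1 + 10^-1.44 + 10^-1.67)
   = 1 / (1 + 0.036308 + 0.021380) = 1/1.0577 = 0.9455
[HCO3⁻] = α₁ × DIC = 0.9455 × 2.43 = 2.30 mmol/kg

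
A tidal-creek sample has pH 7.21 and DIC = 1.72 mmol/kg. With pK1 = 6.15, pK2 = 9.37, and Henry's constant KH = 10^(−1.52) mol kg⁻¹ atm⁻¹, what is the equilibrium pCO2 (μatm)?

α₀ = 1 / (1 + K1/[H⁺] + K1K2/[H⁺]²) = 1 / (1 + 10^+1.06 + 10^-1.10)
   = 1 / (1 + 11.482 + 0.079433) = 1/12.561 = 0.07961
[CO2*] = α₀ × DIC = 0.07961 × 1.72 = 0.1369 mmol/kg
pCO2 = [CO2*]/KH = 1.369×10^-4 / 3.020×10^-2 = 4530 μatm

pCO2 = 4530 μatm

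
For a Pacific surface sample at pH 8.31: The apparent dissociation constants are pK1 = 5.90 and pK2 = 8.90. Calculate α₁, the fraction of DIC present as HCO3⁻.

α₁ = 0.793

α₁ = 1 / (1 + [H⁺]/K1 + K2/[H⁺]) = 1 / (1 + 10^-2.41 + 10^-0.59)
   = 1 / (1 + 0.0038905 + 0.25704) = 1/1.2609 = 0.7931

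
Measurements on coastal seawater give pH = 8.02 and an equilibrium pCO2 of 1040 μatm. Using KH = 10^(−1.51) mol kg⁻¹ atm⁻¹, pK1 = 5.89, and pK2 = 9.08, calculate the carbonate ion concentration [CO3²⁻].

[CO2*] = KH · pCO2 = 10^(−1.51) × 1040×10^-6 = 3.214×10^-5 mol/kg
α₀ = 1/(1 + K1/[H⁺] + K1K2/[H⁺]²) = 1/(1 + 10^+2.13 + 10^+1.07) = 0.006773
DIC = [CO2*]/α₀ = 3.214×10^-5 / 0.006773 = 4.745 mmol/kg
[CO3²⁻] = α₂·DIC; α₂ = 0.07958, so [CO3²⁻] = 0.07958 × 4.745 = 0.378 mmol/kg

[CO3²⁻] = 0.378 mmol/kg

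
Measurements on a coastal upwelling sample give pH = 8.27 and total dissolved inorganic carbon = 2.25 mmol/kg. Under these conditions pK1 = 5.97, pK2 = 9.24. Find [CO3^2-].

[CO3²⁻] = 0.217 mmol/kg

α₂ = 1 / (1 + [H⁺]/K2 + [H⁺]²/(K1K2)) = 1 / (1 + 10^+0.97 + 10^-1.33)
   = 1 / (1 + 9.3325 + 0.046774) = 1/10.379 = 0.09635
[CO3²⁻] = α₂ × DIC = 0.09635 × 2.25 = 0.217 mmol/kg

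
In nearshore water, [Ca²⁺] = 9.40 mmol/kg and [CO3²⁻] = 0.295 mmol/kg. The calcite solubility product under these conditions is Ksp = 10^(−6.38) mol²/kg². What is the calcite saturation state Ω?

Ω = 6.65

Ksp = 10^(−6.38) = 4.169×10^-7
Ω = [Ca²⁺][CO3²⁻]/Ksp = (9.40×10^-3)(0.295×10^-3) / 4.169×10^-7 = 6.65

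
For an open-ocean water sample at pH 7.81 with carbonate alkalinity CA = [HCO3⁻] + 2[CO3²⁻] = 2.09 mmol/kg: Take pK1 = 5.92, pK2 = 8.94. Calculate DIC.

CA = [HCO3⁻] + 2[CO3²⁻] = (α₁ + 2α₂)·DIC
At pH 7.81: [H⁺]/K1 = 10^-1.89 = 0.012882, K2/[H⁺] = 10^-1.13 = 0.074131
α₁ = 1/(1 + 0.012882 + 0.074131) = 1/1.0870 = 0.9200; α₂ = α₁·K2/[H⁺] = 0.06820
α₁ + 2α₂ = 1.0563
DIC = CA / (α₁ + 2α₂) = 2.09 / 1.0563 = 1.98 mmol/kg

DIC = 1.98 mmol/kg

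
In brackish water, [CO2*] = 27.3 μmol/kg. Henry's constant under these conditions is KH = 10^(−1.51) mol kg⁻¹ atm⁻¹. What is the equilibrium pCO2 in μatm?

KH = 10^(−1.51) = 3.090×10^-2 mol kg⁻¹ atm⁻¹
pCO2 = [CO2*]/KH = 27.3×10^-6 / 3.090×10^-2 = 8.83×10^-4 atm = 883 μatm

pCO2 = 883 μatm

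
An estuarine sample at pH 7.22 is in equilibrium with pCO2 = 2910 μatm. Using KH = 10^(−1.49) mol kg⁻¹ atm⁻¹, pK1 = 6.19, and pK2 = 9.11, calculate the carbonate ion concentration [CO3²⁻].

[CO2*] = KH · pCO2 = 10^(−1.49) × 2910×10^-6 = 9.417×10^-5 mol/kg
α₀ = 1/(1 + K1/[H⁺] + K1K2/[H⁺]²) = 1/(1 + 10^+1.03 + 10^-0.86) = 0.08437
DIC = [CO2*]/α₀ = 9.417×10^-5 / 0.08437 = 1.116 mmol/kg
[CO3²⁻] = α₂·DIC; α₂ = 0.01165, so [CO3²⁻] = 0.01165 × 1.116 = 0.0130 mmol/kg = 13.0 μmol/kg

[CO3²⁻] = 13.0 μmol/kg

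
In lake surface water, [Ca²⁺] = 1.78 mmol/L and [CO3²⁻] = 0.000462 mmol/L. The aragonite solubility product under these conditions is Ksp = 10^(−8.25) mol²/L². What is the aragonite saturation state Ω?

Ω = 0.146

Ksp = 10^(−8.25) = 5.623×10^-9
Ω = [Ca²⁺][CO3²⁻]/Ksp = (1.78×10^-3)(0.000462×10^-3) / 5.623×10^-9 = 0.146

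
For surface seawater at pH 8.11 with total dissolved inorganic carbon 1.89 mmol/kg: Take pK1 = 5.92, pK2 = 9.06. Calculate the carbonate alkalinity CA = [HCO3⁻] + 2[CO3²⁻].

CA = [HCO3⁻] + 2[CO3²⁻] = (α₁ + 2α₂)·DIC
At pH 8.11: [H⁺]/K1 = 10^-2.19 = 0.0064565, K2/[H⁺] = 10^-0.95 = 0.11220
α₁ = 1/(1 + 0.0064565 + 0.11220) = 1/1.1187 = 0.8939; α₂ = α₁·K2/[H⁺] = 0.1003
α₁ + 2α₂ = 1.0945
CA = 1.0945 × 1.89 = 2.07 mmol/kg

CA = 2.07 mmol/kg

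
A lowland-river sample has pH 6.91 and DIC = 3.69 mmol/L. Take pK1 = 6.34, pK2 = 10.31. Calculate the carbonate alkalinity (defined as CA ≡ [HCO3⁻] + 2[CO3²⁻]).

CA = [HCO3⁻] + 2[CO3²⁻] = (α₁ + 2α₂)·DIC
At pH 6.91: [H⁺]/K1 = 10^-0.57 = 0.26915, K2/[H⁺] = 10^-3.40 = 0.00039811
α₁ = 1/(1 + 0.26915 + 0.00039811) = 1/1.2696 = 0.7877; α₂ = α₁·K2/[H⁺] = 0.0003136
α₁ + 2α₂ = 0.7883
CA = 0.7883 × 3.69 = 2.91 mmol/L

CA = 2.91 mmol/L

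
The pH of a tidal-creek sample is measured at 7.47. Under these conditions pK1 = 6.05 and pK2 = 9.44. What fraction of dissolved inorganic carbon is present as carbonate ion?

α₂ = 1 / (1 + [H⁺]/K2 + [H⁺]²/(K1K2)) = 1 / (1 + 10^+1.97 + 10^+0.55)
   = 1 / (1 + 93.325 + 3.5481) = 1/97.874 = 0.01022

α₂ = 0.0102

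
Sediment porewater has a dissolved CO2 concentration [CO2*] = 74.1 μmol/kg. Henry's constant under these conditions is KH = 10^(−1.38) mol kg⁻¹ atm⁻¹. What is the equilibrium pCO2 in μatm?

pCO2 = 1780 μatm

KH = 10^(−1.38) = 4.169×10^-2 mol kg⁻¹ atm⁻¹
pCO2 = [CO2*]/KH = 74.1×10^-6 / 4.169×10^-2 = 1.78×10^-3 atm = 1780 μatm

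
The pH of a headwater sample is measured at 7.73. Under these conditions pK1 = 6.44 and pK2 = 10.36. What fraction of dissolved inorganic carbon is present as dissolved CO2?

α₀ = 1 / (1 + K1/[H⁺] + K1K2/[H⁺]²) = 1 / (1 + 10^+1.29 + 10^-1.34)
   = 1 / (1 + 19.498 + 0.045709) = 1/20.544 = 0.04868

α₀ = 0.0487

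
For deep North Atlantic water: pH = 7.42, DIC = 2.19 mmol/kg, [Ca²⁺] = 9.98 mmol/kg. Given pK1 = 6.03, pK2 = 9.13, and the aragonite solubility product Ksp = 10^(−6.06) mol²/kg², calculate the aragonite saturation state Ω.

Ω = 0.462

α₂ = 1 / (1 + [H⁺]/K2 + [H⁺]²/(K1K2)) = 1 / (1 + 10^+1.71 + 10^+0.32)
   = 1 / (1 + 51.286 + 2.0893) = 1/54.375 = 0.01839
[CO3²⁻] = α₂ × DIC = 0.01839 × 2.19 = 0.04028 mmol/kg
Ksp = 10^(−6.06) = 8.710×10^-7
Ω = [Ca²⁺][CO3²⁻]/Ksp = (9.98×10^-3)(4.028×10^-5) / 8.710×10^-7 = 0.462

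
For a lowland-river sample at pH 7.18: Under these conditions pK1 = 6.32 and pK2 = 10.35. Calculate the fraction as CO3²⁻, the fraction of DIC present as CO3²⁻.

α₂ = 1 / (1 + [H⁺]/K2 + [H⁺]²/(K1K2)) = 1 / (1 + 10^+3.17 + 10^+2.31)
   = 1 / (1 + 1479.1 + 204.17) = 1/1684.3 = 0.0005937

α₂ = 0.000594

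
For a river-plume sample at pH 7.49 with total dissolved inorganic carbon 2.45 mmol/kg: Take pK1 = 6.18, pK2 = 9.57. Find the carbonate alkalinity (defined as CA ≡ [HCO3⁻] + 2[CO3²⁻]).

CA = 2.36 mmol/kg

CA = [HCO3⁻] + 2[CO3²⁻] = (α₁ + 2α₂)·DIC
At pH 7.49: [H⁺]/K1 = 10^-1.31 = 0.048978, K2/[H⁺] = 10^-2.08 = 0.0083176
α₁ = 1/(1 + 0.048978 + 0.0083176) = 1/1.0573 = 0.9458; α₂ = α₁·K2/[H⁺] = 0.007867
α₁ + 2α₂ = 0.9615
CA = 0.9615 × 2.45 = 2.36 mmol/kg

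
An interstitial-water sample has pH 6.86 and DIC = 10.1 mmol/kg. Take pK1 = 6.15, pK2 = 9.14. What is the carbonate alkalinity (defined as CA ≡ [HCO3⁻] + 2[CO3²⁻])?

CA = 8.50 mmol/kg

CA = [HCO3⁻] + 2[CO3²⁻] = (α₁ + 2α₂)·DIC
At pH 6.86: [H⁺]/K1 = 10^-0.71 = 0.19498, K2/[H⁺] = 10^-2.28 = 0.0052481
α₁ = 1/(1 + 0.19498 + 0.0052481) = 1/1.2002 = 0.8332; α₂ = α₁·K2/[H⁺] = 0.004373
α₁ + 2α₂ = 0.8419
CA = 0.8419 × 10.1 = 8.50 mmol/kg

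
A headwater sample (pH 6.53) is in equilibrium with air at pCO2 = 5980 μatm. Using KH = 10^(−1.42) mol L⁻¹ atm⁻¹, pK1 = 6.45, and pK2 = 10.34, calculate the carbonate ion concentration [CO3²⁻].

[CO2*] = KH · pCO2 = 10^(−1.42) × 5980×10^-6 = 2.274×10^-4 mol/L
α₀ = 1/(1 + K1/[H⁺] + K1K2/[H⁺]²) = 1/(1 + 10^+0.08 + 10^-3.73) = 0.4540
DIC = [CO2*]/α₀ = 2.274×10^-4 / 0.4540 = 0.5007 mmol/L
[CO3²⁻] = α₂·DIC; α₂ = 8.455×10^-5, so [CO3²⁻] = 8.455×10^-5 × 0.5007 = 4.23×10^-5 mmol/L = 0.0423 μmol/L

[CO3²⁻] = 0.0423 μmol/L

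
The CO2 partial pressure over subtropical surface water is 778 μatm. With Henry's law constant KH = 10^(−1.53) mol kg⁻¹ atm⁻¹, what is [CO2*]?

KH = 10^(−1.53) = 2.951×10^-2 mol kg⁻¹ atm⁻¹
[CO2*] = KH · pCO2 = 2.951×10^-2 × 778×10^-6 atm = 2.30×10^-5 mol/kg

[CO2*] = 23.0 μmol/kg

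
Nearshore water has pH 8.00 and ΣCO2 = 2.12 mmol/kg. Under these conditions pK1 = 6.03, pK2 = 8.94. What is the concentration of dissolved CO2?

α₀ = 1 / (1 + K1/[H⁺] + K1K2/[H⁺]²) = 1 / (1 + 10^+1.97 + 10^+1.03)
   = 1 / (1 + 93.325 + 10.715) = 1/105.04 = 0.009520
[CO2*] = α₀ × DIC = 0.009520 × 2.12 = 0.0202 mmol/kg

[CO2*] = 0.0202 mmol/kg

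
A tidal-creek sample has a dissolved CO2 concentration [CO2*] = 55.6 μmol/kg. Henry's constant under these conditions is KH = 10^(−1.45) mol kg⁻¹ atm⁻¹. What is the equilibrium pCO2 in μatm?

KH = 10^(−1.45) = 3.548×10^-2 mol kg⁻¹ atm⁻¹
pCO2 = [CO2*]/KH = 55.6×10^-6 / 3.548×10^-2 = 1.57×10^-3 atm = 1570 μatm

pCO2 = 1570 μatm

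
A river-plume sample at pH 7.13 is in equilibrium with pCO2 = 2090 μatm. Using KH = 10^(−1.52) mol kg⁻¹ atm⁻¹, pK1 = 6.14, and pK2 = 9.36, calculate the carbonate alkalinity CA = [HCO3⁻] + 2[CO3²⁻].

[CO2*] = KH · pCO2 = 10^(−1.52) × 2090×10^-6 = 6.312×10^-5 mol/kg
α₀ = 1/(1 + K1/[H⁺] + K1K2/[H⁺]²) = 1/(1 + 10^+0.99 + 10^-1.24) = 0.09234
DIC = [CO2*]/α₀ = 6.312×10^-5 / 0.09234 = 0.6836 mmol/kg
CA = (α₁ + 2α₂)·DIC = (0.9023 + 2×0.005313) × 0.6836 = 0.624 mmol/kg

CA = 0.624 mmol/kg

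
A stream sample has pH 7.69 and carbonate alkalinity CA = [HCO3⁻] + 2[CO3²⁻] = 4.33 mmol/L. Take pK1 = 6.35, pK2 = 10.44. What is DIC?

DIC = 4.52 mmol/L

CA = [HCO3⁻] + 2[CO3²⁻] = (α₁ + 2α₂)·DIC
At pH 7.69: [H⁺]/K1 = 10^-1.34 = 0.045709, K2/[H⁺] = 10^-2.75 = 0.0017783
α₁ = 1/(1 + 0.045709 + 0.0017783) = 1/1.0475 = 0.9547; α₂ = α₁·K2/[H⁺] = 0.001698
α₁ + 2α₂ = 0.9581
DIC = CA / (α₁ + 2α₂) = 4.33 / 0.9581 = 4.52 mmol/L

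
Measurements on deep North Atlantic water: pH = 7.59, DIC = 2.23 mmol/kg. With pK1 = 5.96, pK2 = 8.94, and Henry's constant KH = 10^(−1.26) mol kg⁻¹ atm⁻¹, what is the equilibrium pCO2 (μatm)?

α₀ = 1 / (1 + K1/[H⁺] + K1K2/[H⁺]²) = 1 / (1 + 10^+1.63 + 10^+0.28)
   = 1 / (1 + 42.658 + 1.9055) = 1/45.563 = 0.02195
[CO2*] = α₀ × DIC = 0.02195 × 2.23 = 0.04894 mmol/kg
pCO2 = [CO2*]/KH = 4.894×10^-5 / 5.495×10^-2 = 891 μatm

pCO2 = 891 μatm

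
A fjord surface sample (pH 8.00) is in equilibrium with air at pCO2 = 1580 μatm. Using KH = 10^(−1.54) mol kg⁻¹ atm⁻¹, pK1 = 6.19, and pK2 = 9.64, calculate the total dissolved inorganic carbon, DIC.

[CO2*] = KH · pCO2 = 10^(−1.54) × 1580×10^-6 = 4.557×10^-5 mol/kg
α₀ = 1/(1 + K1/[H⁺] + K1K2/[H⁺]²) = 1/(1 + 10^+1.81 + 10^+0.17) = 0.01492
DIC = [CO2*]/α₀ = 4.557×10^-5 / 0.01492 = 3.06 mmol/kg

DIC = 3.06 mmol/kg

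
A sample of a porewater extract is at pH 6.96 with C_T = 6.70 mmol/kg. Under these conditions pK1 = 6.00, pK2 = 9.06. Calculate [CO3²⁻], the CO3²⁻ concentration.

[CO3²⁻] = 0.0476 mmol/kg

α₂ = 1 / (1 + [H⁺]/K2 + [H⁺]²/(K1K2)) = 1 / (1 + 10^+2.10 + 10^+1.14)
   = 1 / (1 + 125.89 + 13.804) = 1/140.70 = 0.007108
[CO3²⁻] = α₂ × DIC = 0.007108 × 6.70 = 0.0476 mmol/kg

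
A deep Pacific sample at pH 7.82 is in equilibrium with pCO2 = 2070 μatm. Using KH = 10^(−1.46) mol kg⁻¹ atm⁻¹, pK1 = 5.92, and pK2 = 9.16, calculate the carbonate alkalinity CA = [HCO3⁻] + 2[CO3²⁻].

CA = 6.22 mmol/kg

[CO2*] = KH · pCO2 = 10^(−1.46) × 2070×10^-6 = 7.177×10^-5 mol/kg
α₀ = 1/(1 + K1/[H⁺] + K1K2/[H⁺]²) = 1/(1 + 10^+1.90 + 10^+0.56) = 0.01190
DIC = [CO2*]/α₀ = 7.177×10^-5 / 0.01190 = 6.034 mmol/kg
CA = (α₁ + 2α₂)·DIC = (0.9449 + 2×0.04319) × 6.034 = 6.22 mmol/kg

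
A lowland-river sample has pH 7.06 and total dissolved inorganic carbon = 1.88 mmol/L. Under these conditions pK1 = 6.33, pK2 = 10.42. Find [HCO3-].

[HCO3⁻] = 1.58 mmol/L

α₁ = 1 / (1 + [H⁺]/K1 + K2/[H⁺]) = 1 / (1 + 10^-0.73 + 10^-3.36)
   = 1 / (1 + 0.18621 + 0.00043652) = 1/1.1866 = 0.8427
[HCO3⁻] = α₁ × DIC = 0.8427 × 1.88 = 1.58 mmol/L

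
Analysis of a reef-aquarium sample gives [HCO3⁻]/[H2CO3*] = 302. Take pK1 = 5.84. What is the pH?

pH = 8.32

From K1 = [H⁺][HCO3⁻]/[H2CO3*]:  pH = pK1 + log₁₀([HCO3⁻]/[H2CO3*])
log₁₀(302) = +2.480
pH = 5.84 + (+2.480) = 8.32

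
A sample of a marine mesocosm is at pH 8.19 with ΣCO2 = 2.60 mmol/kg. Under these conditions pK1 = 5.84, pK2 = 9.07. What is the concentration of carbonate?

α₂ = 1 / (1 + [H⁺]/K2 + [H⁺]²/(K1K2)) = 1 / (1 + 10^+0.88 + 10^-1.47)
   = 1 / (1 + 7.5858 + 0.033884) = 1/8.6197 = 0.1160
[CO3²⁻] = α₂ × DIC = 0.1160 × 2.60 = 0.302 mmol/kg

[CO3²⁻] = 0.302 mmol/kg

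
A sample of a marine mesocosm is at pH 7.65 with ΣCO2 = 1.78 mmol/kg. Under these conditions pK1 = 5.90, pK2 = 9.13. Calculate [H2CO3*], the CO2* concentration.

α₀ = 1 / (1 + K1/[H⁺] + K1K2/[H⁺]²) = 1 / (1 + 10^+1.75 + 10^+0.27)
   = 1 / (1 + 56.234 + 1.8621) = 1/59.096 = 0.01692
[CO2*] = α₀ × DIC = 0.01692 × 1.78 = 0.0301 mmol/kg

[CO2*] = 0.0301 mmol/kg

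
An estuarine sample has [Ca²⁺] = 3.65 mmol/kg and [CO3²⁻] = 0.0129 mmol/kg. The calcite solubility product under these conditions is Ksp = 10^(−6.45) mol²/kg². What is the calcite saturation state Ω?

Ksp = 10^(−6.45) = 3.548×10^-7
Ω = [Ca²⁺][CO3²⁻]/Ksp = (3.65×10^-3)(0.0129×10^-3) / 3.548×10^-7 = 0.133

Ω = 0.133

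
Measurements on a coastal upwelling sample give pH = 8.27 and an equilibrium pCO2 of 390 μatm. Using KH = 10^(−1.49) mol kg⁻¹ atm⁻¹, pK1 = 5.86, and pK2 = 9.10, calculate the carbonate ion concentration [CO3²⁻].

[CO3²⁻] = 0.480 mmol/kg

[CO2*] = KH · pCO2 = 10^(−1.49) × 390×10^-6 = 1.262×10^-5 mol/kg
α₀ = 1/(1 + K1/[H⁺] + K1K2/[H⁺]²) = 1/(1 + 10^+2.41 + 10^+1.58) = 0.003378
DIC = [CO2*]/α₀ = 1.262×10^-5 / 0.003378 = 3.736 mmol/kg
[CO3²⁻] = α₂·DIC; α₂ = 0.1284, so [CO3²⁻] = 0.1284 × 3.736 = 0.480 mmol/kg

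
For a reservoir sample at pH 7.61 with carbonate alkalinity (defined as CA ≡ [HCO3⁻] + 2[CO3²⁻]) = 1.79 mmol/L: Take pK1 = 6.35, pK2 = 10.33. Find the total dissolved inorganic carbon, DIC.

CA = [HCO3⁻] + 2[CO3²⁻] = (α₁ + 2α₂)·DIC
At pH 7.61: [H⁺]/K1 = 10^-1.26 = 0.054954, K2/[H⁺] = 10^-2.72 = 0.0019055
α₁ = 1/(1 + 0.054954 + 0.0019055) = 1/1.0569 = 0.9462; α₂ = α₁·K2/[H⁺] = 0.001803
α₁ + 2α₂ = 0.9498
DIC = CA / (α₁ + 2α₂) = 1.79 / 0.9498 = 1.88 mmol/L

DIC = 1.88 mmol/L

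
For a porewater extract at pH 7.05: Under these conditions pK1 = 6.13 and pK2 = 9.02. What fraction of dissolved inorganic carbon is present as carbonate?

α₂ = 1 / (1 + [H⁺]/K2 + [H⁺]²/(K1K2)) = 1 / (1 + 10^+1.97 + 10^+1.05)
   = 1 / (1 + 93.325 + 11.220) = 1/105.55 = 0.009475

α₂ = 0.00947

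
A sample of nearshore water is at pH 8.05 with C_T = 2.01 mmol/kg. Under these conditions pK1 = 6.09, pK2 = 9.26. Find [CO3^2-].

[CO3²⁻] = 0.116 mmol/kg

α₂ = 1 / (1 + [H⁺]/K2 + [H⁺]²/(K1K2)) = 1 / (1 + 10^+1.21 + 10^-0.75)
   = 1 / (1 + 16.218 + 0.17783) = 1/17.396 = 0.05748
[CO3²⁻] = α₂ × DIC = 0.05748 × 2.01 = 0.116 mmol/kg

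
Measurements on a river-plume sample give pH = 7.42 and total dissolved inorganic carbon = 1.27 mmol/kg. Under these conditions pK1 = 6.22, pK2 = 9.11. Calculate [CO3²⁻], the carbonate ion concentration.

α₂ = 1 / (1 + [H⁺]/K2 + [H⁺]²/(K1K2)) = 1 / (1 + 10^+1.69 + 10^+0.49)
   = 1 / (1 + 48.978 + 3.0903) = 1/53.068 = 0.01884
[CO3²⁻] = α₂ × DIC = 0.01884 × 1.27 = 0.0239 mmol/kg

[CO3²⁻] = 0.0239 mmol/kg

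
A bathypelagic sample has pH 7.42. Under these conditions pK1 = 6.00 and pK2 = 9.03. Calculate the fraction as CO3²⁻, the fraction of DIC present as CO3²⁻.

α₂ = 1 / (1 + [H⁺]/K2 + [H⁺]²/(K1K2)) = 1 / (1 + 10^+1.61 + 10^+0.19)
   = 1 / (1 + 40.738 + 1.5488) = 1/43.287 = 0.02310

α₂ = 0.0231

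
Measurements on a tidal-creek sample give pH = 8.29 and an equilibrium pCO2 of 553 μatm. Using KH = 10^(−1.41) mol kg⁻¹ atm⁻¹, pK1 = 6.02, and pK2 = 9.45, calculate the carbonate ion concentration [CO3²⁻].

[CO2*] = KH · pCO2 = 10^(−1.41) × 553×10^-6 = 2.151×10^-5 mol/kg
α₀ = 1/(1 + K1/[H⁺] + K1K2/[H⁺]²) = 1/(1 + 10^+2.27 + 10^+1.11) = 0.004998
DIC = [CO2*]/α₀ = 2.151×10^-5 / 0.004998 = 4.305 mmol/kg
[CO3²⁻] = α₂·DIC; α₂ = 0.06438, so [CO3²⁻] = 0.06438 × 4.305 = 0.277 mmol/kg

[CO3²⁻] = 0.277 mmol/kg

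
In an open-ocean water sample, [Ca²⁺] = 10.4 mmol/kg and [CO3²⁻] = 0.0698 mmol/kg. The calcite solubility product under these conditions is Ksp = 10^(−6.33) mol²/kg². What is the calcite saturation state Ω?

Ksp = 10^(−6.33) = 4.677×10^-7
Ω = [Ca²⁺][CO3²⁻]/Ksp = (10.4×10^-3)(0.0698×10^-3) / 4.677×10^-7 = 1.55

Ω = 1.55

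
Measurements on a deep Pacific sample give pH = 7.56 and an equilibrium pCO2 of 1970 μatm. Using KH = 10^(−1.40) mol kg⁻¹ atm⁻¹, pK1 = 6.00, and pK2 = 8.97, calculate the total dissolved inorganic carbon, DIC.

[CO2*] = KH · pCO2 = 10^(−1.40) × 1970×10^-6 = 7.843×10^-5 mol/kg
α₀ = 1/(1 + K1/[H⁺] + K1K2/[H⁺]²) = 1/(1 + 10^+1.56 + 10^+0.15) = 0.02583
DIC = [CO2*]/α₀ = 7.843×10^-5 / 0.02583 = 3.04 mmol/kg

DIC = 3.04 mmol/kg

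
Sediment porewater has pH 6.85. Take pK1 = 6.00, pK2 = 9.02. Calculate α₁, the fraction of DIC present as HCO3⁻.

α₁ = 0.871

α₁ = 1 / (1 + [H⁺]/K1 + K2/[H⁺]) = 1 / (1 + 10^-0.85 + 10^-2.17)
   = 1 / (1 + 0.14125 + 0.0067608) = 1/1.1480 = 0.8711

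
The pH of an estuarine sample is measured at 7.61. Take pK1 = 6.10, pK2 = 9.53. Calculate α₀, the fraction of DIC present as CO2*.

α₀ = 0.0296

α₀ = 1 / (1 + K1/[H⁺] + K1K2/[H⁺]²) = 1 / (1 + 10^+1.51 + 10^-0.41)
   = 1 / (1 + 32.359 + 0.38905) = 1/33.748 = 0.02963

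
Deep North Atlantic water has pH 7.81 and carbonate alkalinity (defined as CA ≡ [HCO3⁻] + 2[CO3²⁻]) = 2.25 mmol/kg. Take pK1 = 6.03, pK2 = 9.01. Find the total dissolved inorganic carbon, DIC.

CA = [HCO3⁻] + 2[CO3²⁻] = (α₁ + 2α₂)·DIC
At pH 7.81: [H⁺]/K1 = 10^-1.78 = 0.016596, K2/[H⁺] = 10^-1.20 = 0.063096
α₁ = 1/(1 + 0.016596 + 0.063096) = 1/1.0797 = 0.9262; α₂ = α₁·K2/[H⁺] = 0.05844
α₁ + 2α₂ = 1.0431
DIC = CA / (α₁ + 2α₂) = 2.25 / 1.0431 = 2.16 mmol/kg

DIC = 2.16 mmol/kg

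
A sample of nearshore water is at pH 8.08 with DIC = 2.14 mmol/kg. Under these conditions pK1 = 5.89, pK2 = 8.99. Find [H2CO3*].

α₀ = 1 / (1 + K1/[H⁺] + K1K2/[H⁺]²) = 1 / (1 + 10^+2.19 + 10^+1.28)
   = 1 / (1 + 154.88 + 19.055) = 1/174.94 = 0.005716
[CO2*] = α₀ × DIC = 0.005716 × 2.14 = 0.0122 mmol/kg = 12.2 μmol/kg

[CO2*] = 12.2 μmol/kg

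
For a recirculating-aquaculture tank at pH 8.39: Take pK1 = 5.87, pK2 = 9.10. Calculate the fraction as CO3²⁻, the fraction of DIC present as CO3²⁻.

α₂ = 1 / (1 + [H⁺]/K2 + [H⁺]²/(K1K2)) = 1 / (1 + 10^+0.71 + 10^-1.81)
   = 1 / (1 + 5.1286 + 0.015488) = 1/6.1441 = 0.1628

α₂ = 0.163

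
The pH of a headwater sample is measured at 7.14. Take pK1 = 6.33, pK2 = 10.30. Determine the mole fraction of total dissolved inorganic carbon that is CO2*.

α₀ = 0.134

α₀ = 1 / (1 + K1/[H⁺] + K1K2/[H⁺]²) = 1 / (1 + 10^+0.81 + 10^-2.35)
   = 1 / (1 + 6.4565 + 0.0044668) = 1/7.4610 = 0.1340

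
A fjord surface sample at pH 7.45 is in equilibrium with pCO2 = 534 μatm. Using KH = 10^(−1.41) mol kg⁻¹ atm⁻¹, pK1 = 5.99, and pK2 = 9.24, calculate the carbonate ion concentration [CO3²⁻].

[CO2*] = KH · pCO2 = 10^(−1.41) × 534×10^-6 = 2.078×10^-5 mol/kg
α₀ = 1/(1 + K1/[H⁺] + K1K2/[H⁺]²) = 1/(1 + 10^+1.46 + 10^-0.33) = 0.03299
DIC = [CO2*]/α₀ = 2.078×10^-5 / 0.03299 = 0.6297 mmol/kg
[CO3²⁻] = α₂·DIC; α₂ = 0.01543, so [CO3²⁻] = 0.01543 × 0.6297 = 0.00972 mmol/kg = 9.72 μmol/kg

[CO3²⁻] = 9.72 μmol/kg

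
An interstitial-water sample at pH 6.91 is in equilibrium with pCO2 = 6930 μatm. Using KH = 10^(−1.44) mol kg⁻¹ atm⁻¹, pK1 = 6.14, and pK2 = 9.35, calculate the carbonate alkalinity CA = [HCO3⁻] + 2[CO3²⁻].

[CO2*] = KH · pCO2 = 10^(−1.44) × 6930×10^-6 = 2.516×10^-4 mol/kg
α₀ = 1/(1 + K1/[H⁺] + K1K2/[H⁺]²) = 1/(1 + 10^+0.77 + 10^-1.67) = 0.1447
DIC = [CO2*]/α₀ = 2.516×10^-4 / 0.1447 = 1.739 mmol/kg
CA = (α₁ + 2α₂)·DIC = (0.8522 + 2×0.003094) × 1.739 = 1.49 mmol/kg

CA = 1.49 mmol/kg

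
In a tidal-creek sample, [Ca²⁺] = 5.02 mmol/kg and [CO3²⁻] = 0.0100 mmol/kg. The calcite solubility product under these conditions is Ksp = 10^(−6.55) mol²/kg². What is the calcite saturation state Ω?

Ω = 0.178

Ksp = 10^(−6.55) = 2.818×10^-7
Ω = [Ca²⁺][CO3²⁻]/Ksp = (5.02×10^-3)(0.0100×10^-3) / 2.818×10^-7 = 0.178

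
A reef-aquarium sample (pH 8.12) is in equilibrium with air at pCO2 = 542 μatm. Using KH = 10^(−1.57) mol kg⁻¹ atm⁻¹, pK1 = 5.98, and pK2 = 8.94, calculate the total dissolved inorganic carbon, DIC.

DIC = 2.33 mmol/kg

[CO2*] = KH · pCO2 = 10^(−1.57) × 542×10^-6 = 1.459×10^-5 mol/kg
α₀ = 1/(1 + K1/[H⁺] + K1K2/[H⁺]²) = 1/(1 + 10^+2.14 + 10^+1.32) = 0.006253
DIC = [CO2*]/α₀ = 1.459×10^-5 / 0.006253 = 2.33 mmol/kg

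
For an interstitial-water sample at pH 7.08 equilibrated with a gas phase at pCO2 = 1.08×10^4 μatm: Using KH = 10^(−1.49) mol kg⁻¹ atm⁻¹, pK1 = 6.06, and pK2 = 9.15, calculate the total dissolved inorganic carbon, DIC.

DIC = 4.04 mmol/kg

[CO2*] = KH · pCO2 = 10^(−1.49) × 1.08×10^4×10^-6 = 3.495×10^-4 mol/kg
α₀ = 1/(1 + K1/[H⁺] + K1K2/[H⁺]²) = 1/(1 + 10^+1.02 + 10^-1.05) = 0.08650
DIC = [CO2*]/α₀ = 3.495×10^-4 / 0.08650 = 4.04 mmol/kg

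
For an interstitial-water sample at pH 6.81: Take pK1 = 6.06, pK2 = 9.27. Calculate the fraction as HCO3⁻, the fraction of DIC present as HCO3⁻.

α₁ = 0.847

α₁ = 1 / (1 + [H⁺]/K1 + K2/[H⁺]) = 1 / (1 + 10^-0.75 + 10^-2.46)
   = 1 / (1 + 0.17783 + 0.0034674) = 1/1.1813 = 0.8465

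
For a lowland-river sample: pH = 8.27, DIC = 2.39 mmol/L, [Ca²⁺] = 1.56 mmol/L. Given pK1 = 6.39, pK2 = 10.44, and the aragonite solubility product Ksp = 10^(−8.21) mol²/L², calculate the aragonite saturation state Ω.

Ω = 4.01

α₂ = 1 / (1 + [H⁺]/K2 + [H⁺]²/(K1K2)) = 1 / (1 + 10^+2.17 + 10^+0.29)
   = 1 / (1 + 147.91 + 1.9498) = 1/150.86 = 0.006629
[CO3²⁻] = α₂ × DIC = 0.006629 × 2.39 = 0.01584 mmol/L = 15.84 μmol/L
Ksp = 10^(−8.21) = 6.166×10^-9
Ω = [Ca²⁺][CO3²⁻]/Ksp = (1.56×10^-3)(1.584×10^-5) / 6.166×10^-9 = 4.01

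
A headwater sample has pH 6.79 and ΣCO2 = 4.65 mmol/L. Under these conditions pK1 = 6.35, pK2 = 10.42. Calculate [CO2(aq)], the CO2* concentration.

α₀ = 1 / (1 + K1/[H⁺] + K1K2/[H⁺]²) = 1 / (1 + 10^+0.44 + 10^-3.19)
   = 1 / (1 + 2.7542 + 0.00064565) = 1/3.7549 = 0.2663
[CO2*] = α₀ × DIC = 0.2663 × 4.65 = 1.24 mmol/L

[CO2*] = 1.24 mmol/L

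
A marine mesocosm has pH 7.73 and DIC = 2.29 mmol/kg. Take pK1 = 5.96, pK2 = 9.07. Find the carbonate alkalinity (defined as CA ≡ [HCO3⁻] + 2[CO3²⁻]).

CA = 2.35 mmol/kg

CA = [HCO3⁻] + 2[CO3²⁻] = (α₁ + 2α₂)·DIC
At pH 7.73: [H⁺]/K1 = 10^-1.77 = 0.016982, K2/[H⁺] = 10^-1.34 = 0.045709
α₁ = 1/(1 + 0.016982 + 0.045709) = 1/1.0627 = 0.9410; α₂ = α₁·K2/[H⁺] = 0.04301
α₁ + 2α₂ = 1.0270
CA = 1.0270 × 2.29 = 2.35 mmol/kg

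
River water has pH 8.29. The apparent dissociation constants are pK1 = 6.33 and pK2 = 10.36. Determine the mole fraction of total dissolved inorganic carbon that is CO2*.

α₀ = 0.0108

α₀ = 1 / (1 + K1/[H⁺] + K1K2/[H⁺]²) = 1 / (1 + 10^+1.96 + 10^-0.11)
   = 1 / (1 + 91.201 + 0.77625) = 1/92.977 = 0.01076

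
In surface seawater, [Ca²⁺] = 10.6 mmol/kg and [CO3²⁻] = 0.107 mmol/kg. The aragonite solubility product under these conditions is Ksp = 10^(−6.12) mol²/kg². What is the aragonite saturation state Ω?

Ksp = 10^(−6.12) = 7.586×10^-7
Ω = [Ca²⁺][CO3²⁻]/Ksp = (10.6×10^-3)(0.107×10^-3) / 7.586×10^-7 = 1.50

Ω = 1.50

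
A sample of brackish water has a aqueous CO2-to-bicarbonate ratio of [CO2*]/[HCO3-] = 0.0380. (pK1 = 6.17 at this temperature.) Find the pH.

From K1 = [H⁺][HCO3-]/[CO2*]:  pH = pK1 − log₁₀([CO2*]/[HCO3-])
log₁₀(0.0380) = -1.420
pH = 6.17 − (-1.420) = 7.59

pH = 7.59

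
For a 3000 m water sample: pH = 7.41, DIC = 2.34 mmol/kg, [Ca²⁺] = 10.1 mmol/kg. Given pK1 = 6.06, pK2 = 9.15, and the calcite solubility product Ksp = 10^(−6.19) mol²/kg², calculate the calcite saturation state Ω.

α₂ = 1 / (1 + [H⁺]/K2 + [H⁺]²/(K1K2)) = 1 / (1 + 10^+1.74 + 10^+0.39)
   = 1 / (1 + 54.954 + 2.4547) = 1/58.409 = 0.01712
[CO3²⁻] = α₂ × DIC = 0.01712 × 2.34 = 0.04006 mmol/kg
Ksp = 10^(−6.19) = 6.457×10^-7
Ω = [Ca²⁺][CO3²⁻]/Ksp = (10.1×10^-3)(4.006×10^-5) / 6.457×10^-7 = 0.627

Ω = 0.627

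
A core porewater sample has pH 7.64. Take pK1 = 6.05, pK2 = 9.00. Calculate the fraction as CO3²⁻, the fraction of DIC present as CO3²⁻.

α₂ = 0.0408

α₂ = 1 / (1 + [H⁺]/K2 + [H⁺]²/(K1K2)) = 1 / (1 + 10^+1.36 + 10^-0.23)
   = 1 / (1 + 22.909 + 0.58884) = 1/24.498 = 0.04082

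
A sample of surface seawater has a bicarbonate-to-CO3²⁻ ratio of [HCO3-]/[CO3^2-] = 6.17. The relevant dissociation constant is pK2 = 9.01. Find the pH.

pH = 8.22

From K2 = [H⁺][CO3^2-]/[HCO3-]:  pH = pK2 − log₁₀([HCO3-]/[CO3^2-])
log₁₀(6.17) = +0.790
pH = 9.01 − (+0.790) = 8.22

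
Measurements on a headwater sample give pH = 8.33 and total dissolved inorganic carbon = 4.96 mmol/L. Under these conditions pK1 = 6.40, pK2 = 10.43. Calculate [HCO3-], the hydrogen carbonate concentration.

α₁ = 1 / (1 + [H⁺]/K1 + K2/[H⁺]) = 1 / (1 + 10^-1.93 + 10^-2.10)
   = 1 / (1 + 0.011749 + 0.0079433) = 1/1.0197 = 0.9807
[HCO3⁻] = α₁ × DIC = 0.9807 × 4.96 = 4.86 mmol/L

[HCO3⁻] = 4.86 mmol/L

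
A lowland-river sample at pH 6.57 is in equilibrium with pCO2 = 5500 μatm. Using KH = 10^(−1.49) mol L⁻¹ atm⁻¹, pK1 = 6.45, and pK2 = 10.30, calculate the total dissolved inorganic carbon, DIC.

[CO2*] = KH · pCO2 = 10^(−1.49) × 5500×10^-6 = 1.780×10^-4 mol/L
α₀ = 1/(1 + K1/[H⁺] + K1K2/[H⁺]²) = 1/(1 + 10^+0.12 + 10^-3.61) = 0.4313
DIC = [CO2*]/α₀ = 1.780×10^-4 / 0.4313 = 0.413 mmol/L

DIC = 0.413 mmol/L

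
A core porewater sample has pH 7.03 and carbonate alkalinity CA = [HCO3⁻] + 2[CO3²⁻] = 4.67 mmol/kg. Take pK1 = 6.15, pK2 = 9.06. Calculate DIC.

CA = [HCO3⁻] + 2[CO3²⁻] = (α₁ + 2α₂)·DIC
At pH 7.03: [H⁺]/K1 = 10^-0.88 = 0.13183, K2/[H⁺] = 10^-2.03 = 0.0093325
α₁ = 1/(1 + 0.13183 + 0.0093325) = 1/1.1412 = 0.8763; α₂ = α₁·K2/[H⁺] = 0.008178
α₁ + 2α₂ = 0.8927
DIC = CA / (α₁ + 2α₂) = 4.67 / 0.8927 = 5.23 mmol/kg

DIC = 5.23 mmol/kg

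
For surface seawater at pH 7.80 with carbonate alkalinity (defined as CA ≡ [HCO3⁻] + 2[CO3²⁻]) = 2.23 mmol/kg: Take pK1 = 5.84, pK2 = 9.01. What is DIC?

DIC = 2.13 mmol/kg

CA = [HCO3⁻] + 2[CO3²⁻] = (α₁ + 2α₂)·DIC
At pH 7.80: [H⁺]/K1 = 10^-1.96 = 0.010965, K2/[H⁺] = 10^-1.21 = 0.061660
α₁ = 1/(1 + 0.010965 + 0.061660) = 1/1.0726 = 0.9323; α₂ = α₁·K2/[H⁺] = 0.05748
α₁ + 2α₂ = 1.0473
DIC = CA / (α₁ + 2α₂) = 2.23 / 1.0473 = 2.13 mmol/kg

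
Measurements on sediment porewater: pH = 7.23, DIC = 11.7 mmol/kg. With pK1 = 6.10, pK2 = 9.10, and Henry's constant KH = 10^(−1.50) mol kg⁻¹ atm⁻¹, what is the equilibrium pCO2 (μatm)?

pCO2 = 2.52×10^4 μatm

α₀ = 1 / (1 + K1/[H⁺] + K1K2/[H⁺]²) = 1 / (1 + 10^+1.13 + 10^-0.74)
   = 1 / (1 + 13.490 + 0.18197) = 1/14.672 = 0.06816
[CO2*] = α₀ × DIC = 0.06816 × 11.7 = 0.7975 mmol/kg
pCO2 = [CO2*]/KH = 7.975×10^-4 / 3.162×10^-2 = 2.52×10^4 μatm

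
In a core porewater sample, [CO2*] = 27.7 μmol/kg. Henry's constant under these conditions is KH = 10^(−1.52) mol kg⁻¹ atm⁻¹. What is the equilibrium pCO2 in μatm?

KH = 10^(−1.52) = 3.020×10^-2 mol kg⁻¹ atm⁻¹
pCO2 = [CO2*]/KH = 27.7×10^-6 / 3.020×10^-2 = 9.17×10^-4 atm = 917 μatm

pCO2 = 917 μatm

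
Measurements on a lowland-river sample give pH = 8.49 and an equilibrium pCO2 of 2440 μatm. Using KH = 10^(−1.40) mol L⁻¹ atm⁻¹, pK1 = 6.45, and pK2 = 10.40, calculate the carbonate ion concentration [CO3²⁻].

[CO3²⁻] = 0.131 mmol/L

[CO2*] = KH · pCO2 = 10^(−1.40) × 2440×10^-6 = 9.714×10^-5 mol/L
α₀ = 1/(1 + K1/[H⁺] + K1K2/[H⁺]²) = 1/(1 + 10^+2.04 + 10^+0.13) = 0.008929
DIC = [CO2*]/α₀ = 9.714×10^-5 / 0.008929 = 10.88 mmol/L
[CO3²⁻] = α₂·DIC; α₂ = 0.01204, so [CO3²⁻] = 0.01204 × 10.88 = 0.131 mmol/L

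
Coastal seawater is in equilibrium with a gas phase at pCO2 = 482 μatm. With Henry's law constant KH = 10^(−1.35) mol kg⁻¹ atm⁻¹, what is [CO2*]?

KH = 10^(−1.35) = 4.467×10^-2 mol kg⁻¹ atm⁻¹
[CO2*] = KH · pCO2 = 4.467×10^-2 × 482×10^-6 atm = 2.15×10^-5 mol/kg

[CO2*] = 21.5 μmol/kg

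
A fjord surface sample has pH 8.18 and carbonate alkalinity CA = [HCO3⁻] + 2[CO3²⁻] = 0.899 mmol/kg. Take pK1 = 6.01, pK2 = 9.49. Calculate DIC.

DIC = 0.864 mmol/kg

CA = [HCO3⁻] + 2[CO3²⁻] = (α₁ + 2α₂)·DIC
At pH 8.18: [H⁺]/K1 = 10^-2.17 = 0.0067608, K2/[H⁺] = 10^-1.31 = 0.048978
α₁ = 1/(1 + 0.0067608 + 0.048978) = 1/1.0557 = 0.9472; α₂ = α₁·K2/[H⁺] = 0.04639
α₁ + 2α₂ = 1.0400
DIC = CA / (α₁ + 2α₂) = 0.899 / 1.0400 = 0.864 mmol/kg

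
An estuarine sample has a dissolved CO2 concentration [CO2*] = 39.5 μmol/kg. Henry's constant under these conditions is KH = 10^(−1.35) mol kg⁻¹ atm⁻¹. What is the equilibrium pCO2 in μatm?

KH = 10^(−1.35) = 4.467×10^-2 mol kg⁻¹ atm⁻¹
pCO2 = [CO2*]/KH = 39.5×10^-6 / 4.467×10^-2 = 8.84×10^-4 atm = 884 μatm

pCO2 = 884 μatm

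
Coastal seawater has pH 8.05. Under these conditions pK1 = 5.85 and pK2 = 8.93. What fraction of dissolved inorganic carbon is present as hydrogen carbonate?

α₁ = 0.879

α₁ = 1 / (1 + [H⁺]/K1 + K2/[H⁺]) = 1 / (1 + 10^-2.20 + 10^-0.88)
   = 1 / (1 + 0.0063096 + 0.13183) = 1/1.1381 = 0.8786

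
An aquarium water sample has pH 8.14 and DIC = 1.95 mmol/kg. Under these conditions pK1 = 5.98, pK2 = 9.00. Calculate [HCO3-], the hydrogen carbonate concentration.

[HCO3⁻] = 1.70 mmol/kg

α₁ = 1 / (1 + [H⁺]/K1 + K2/[H⁺]) = 1 / (1 + 10^-2.16 + 10^-0.86)
   = 1 / (1 + 0.0069183 + 0.13804) = 1/1.1450 = 0.8734
[HCO3⁻] = α₁ × DIC = 0.8734 × 1.95 = 1.70 mmol/kg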